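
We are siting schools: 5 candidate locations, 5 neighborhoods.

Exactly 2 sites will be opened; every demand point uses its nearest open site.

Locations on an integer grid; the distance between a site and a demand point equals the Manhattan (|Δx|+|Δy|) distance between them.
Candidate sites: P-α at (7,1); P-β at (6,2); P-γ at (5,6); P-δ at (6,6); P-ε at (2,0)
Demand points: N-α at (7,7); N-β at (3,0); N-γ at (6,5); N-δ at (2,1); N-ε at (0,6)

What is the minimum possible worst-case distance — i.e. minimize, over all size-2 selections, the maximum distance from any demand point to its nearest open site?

5

Open {P-α, P-γ}.
  Farthest demand point is N-β at distance 5 (to P-α); all others are ≤ 5.
With {P-β, P-γ} the worst case is 5.
With {P-γ, P-ε} the worst case is 5.
No size-2 selection achieves below 5.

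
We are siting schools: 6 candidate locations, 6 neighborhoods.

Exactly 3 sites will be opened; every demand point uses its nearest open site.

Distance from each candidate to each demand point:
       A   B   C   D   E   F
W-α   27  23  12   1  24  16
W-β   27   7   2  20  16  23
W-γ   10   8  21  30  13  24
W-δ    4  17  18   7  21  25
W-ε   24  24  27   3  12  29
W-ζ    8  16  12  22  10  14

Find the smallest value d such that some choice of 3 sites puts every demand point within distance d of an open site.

Open {W-α, W-β, W-ζ}.
  Farthest demand point is F at distance 14 (to W-ζ); all others are ≤ 14.
With {W-α, W-γ, W-ζ} the worst case is 14.
With {W-β, W-δ, W-ζ} the worst case is 14.
No size-3 selection achieves below 14.

14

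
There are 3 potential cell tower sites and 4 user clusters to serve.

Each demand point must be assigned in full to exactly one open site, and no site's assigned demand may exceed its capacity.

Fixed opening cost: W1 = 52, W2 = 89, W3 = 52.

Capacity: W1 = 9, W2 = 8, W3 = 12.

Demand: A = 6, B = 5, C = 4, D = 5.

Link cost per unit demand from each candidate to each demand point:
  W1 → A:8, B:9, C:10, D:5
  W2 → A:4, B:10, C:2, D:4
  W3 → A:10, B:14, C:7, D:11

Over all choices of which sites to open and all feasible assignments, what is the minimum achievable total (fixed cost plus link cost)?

Open {W1, W3}; cheapest assignment that respects the capacities:
  W1 (cap 9, load 9): C, D — cost 4×10 + 5×5 = 65
  W3 (cap 12, load 11): A, B — cost 6×10 + 5×14 = 130
  Shipping 195, fixed 104 → total 299.
  Any other capacity-feasible assignment to {W1, W3} ships for at least 195.
Compare {W1, W2, W3}: its best feasible assignment gives total 340.
Every other set of open sites that can feasibly serve all demand totals ≥ 340 even under its best assignment. Minimum: 299.

299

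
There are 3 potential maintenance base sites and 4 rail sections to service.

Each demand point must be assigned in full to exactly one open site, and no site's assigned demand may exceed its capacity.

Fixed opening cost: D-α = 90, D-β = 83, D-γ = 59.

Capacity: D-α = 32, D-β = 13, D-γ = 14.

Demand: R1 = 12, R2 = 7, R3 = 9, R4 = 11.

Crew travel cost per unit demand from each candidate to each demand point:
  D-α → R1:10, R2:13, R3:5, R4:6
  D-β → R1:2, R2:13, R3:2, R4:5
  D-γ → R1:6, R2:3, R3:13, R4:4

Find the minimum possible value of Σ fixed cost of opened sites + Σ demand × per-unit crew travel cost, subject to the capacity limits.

Open {D-α, D-β, D-γ}; cheapest assignment that respects the capacities:
  D-α (cap 32, load 20): R3, R4 — cost 9×5 + 11×6 = 111
  D-β (cap 13, load 12): R1 — cost 12×2 = 24
  D-γ (cap 14, load 7): R2 — cost 7×3 = 21
  Shipping 156, fixed 232 → total 388.
  Any other capacity-feasible assignment to {D-α, D-β, D-γ} ships for at least 156.
Compare {D-α, D-β}: its best feasible assignment gives total 399.
Compare {D-α, D-γ}: its best feasible assignment gives total 401.
Every other set of open sites that can feasibly serve all demand totals ≥ 399 even under its best assignment. Minimum: 388.

388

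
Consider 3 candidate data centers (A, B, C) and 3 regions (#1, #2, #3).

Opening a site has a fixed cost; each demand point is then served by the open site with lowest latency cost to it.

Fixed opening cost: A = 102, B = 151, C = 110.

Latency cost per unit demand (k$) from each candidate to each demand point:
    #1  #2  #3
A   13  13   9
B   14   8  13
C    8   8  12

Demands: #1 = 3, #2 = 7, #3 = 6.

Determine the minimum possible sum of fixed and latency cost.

262

Open {C}: assign each demand point to its cheapest open site.
  #1→C 3×8=24, #2→C 7×8=56, #3→C 6×12=72
  latency cost 152, fixed 110 → total 262.
Compare {A}: latency cost 184 + fixed 102 = 286.
Compare {B}: latency cost 176 + fixed 151 = 327.
Compare {A, C}: latency cost 134 + fixed 212 = 346.
All other subsets cost ≥ 286. Minimum total cost: 262.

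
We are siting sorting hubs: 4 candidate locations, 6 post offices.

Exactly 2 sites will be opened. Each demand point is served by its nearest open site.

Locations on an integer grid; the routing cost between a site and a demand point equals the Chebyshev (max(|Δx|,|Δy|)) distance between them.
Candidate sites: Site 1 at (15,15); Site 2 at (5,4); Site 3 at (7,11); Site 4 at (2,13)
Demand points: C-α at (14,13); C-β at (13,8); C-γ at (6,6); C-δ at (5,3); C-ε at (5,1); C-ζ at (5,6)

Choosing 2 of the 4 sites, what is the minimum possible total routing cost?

Open {Site 1, Site 2}.
  C-α→Site 1 2, C-β→Site 1 7, C-γ→Site 2 2, C-δ→Site 2 1, C-ε→Site 2 3, C-ζ→Site 2 2  ⇒ total 17.
Compare {Site 2, Site 3}: total 21.
Compare {Site 2, Site 4}: total 25.
No size-2 selection does better; minimum is 17.

17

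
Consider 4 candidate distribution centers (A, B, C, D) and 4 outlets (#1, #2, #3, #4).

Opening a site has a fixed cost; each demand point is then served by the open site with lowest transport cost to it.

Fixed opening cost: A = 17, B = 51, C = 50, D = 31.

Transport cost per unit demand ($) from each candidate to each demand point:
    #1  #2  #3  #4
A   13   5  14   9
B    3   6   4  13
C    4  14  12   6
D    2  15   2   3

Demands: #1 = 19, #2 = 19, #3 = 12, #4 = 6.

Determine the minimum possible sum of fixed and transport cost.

223

Open {A, D}: assign each demand point to its cheapest open site.
  #1→D 19×2=38, #2→A 19×5=95, #3→D 12×2=24, #4→D 6×3=18
  transport cost 175, fixed 48 → total 223.
Compare {A, C, D}: transport cost 175 + fixed 98 = 273.
Compare {A, B, D}: transport cost 175 + fixed 99 = 274.
Compare {B, D}: transport cost 194 + fixed 82 = 276.
All other subsets cost ≥ 273. Minimum total cost: 223.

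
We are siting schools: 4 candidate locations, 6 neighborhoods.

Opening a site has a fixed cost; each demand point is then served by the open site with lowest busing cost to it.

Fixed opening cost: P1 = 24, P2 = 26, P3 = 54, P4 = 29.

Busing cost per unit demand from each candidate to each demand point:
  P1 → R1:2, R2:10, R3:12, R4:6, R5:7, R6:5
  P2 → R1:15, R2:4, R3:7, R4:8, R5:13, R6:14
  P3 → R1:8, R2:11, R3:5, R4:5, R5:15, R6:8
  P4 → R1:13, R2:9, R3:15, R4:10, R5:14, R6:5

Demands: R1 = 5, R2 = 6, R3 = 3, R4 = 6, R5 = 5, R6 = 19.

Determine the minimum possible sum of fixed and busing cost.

Open {P1, P2}: assign each demand point to its cheapest open site.
  R1→P1 5×2=10, R2→P2 6×4=24, R3→P2 3×7=21, R4→P1 6×6=36, R5→P1 5×7=35, R6→P1 19×5=95
  busing cost 221, fixed 50 → total 271.
Compare {P1}: busing cost 272 + fixed 24 = 296.
Compare {P1, P2, P4}: busing cost 221 + fixed 79 = 300.
Compare {P1, P2, P3}: busing cost 209 + fixed 104 = 313.
All other subsets cost ≥ 296. Minimum total cost: 271.

271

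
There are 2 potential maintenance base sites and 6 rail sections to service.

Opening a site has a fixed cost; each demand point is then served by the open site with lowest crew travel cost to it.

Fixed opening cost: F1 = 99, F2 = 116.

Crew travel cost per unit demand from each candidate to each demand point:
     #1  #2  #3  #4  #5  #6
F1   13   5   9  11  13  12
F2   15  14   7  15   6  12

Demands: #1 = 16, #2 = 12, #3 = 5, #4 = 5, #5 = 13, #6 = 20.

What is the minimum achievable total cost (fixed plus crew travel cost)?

Open {F1}: assign each demand point to its cheapest open site.
  #1→F1 16×13=208, #2→F1 12×5=60, #3→F1 5×9=45, #4→F1 5×11=55, #5→F1 13×13=169, #6→F1 20×12=240
  crew travel cost 777, fixed 99 → total 876.
Compare {F1, F2}: crew travel cost 676 + fixed 215 = 891.
Compare {F2}: crew travel cost 836 + fixed 116 = 952.

876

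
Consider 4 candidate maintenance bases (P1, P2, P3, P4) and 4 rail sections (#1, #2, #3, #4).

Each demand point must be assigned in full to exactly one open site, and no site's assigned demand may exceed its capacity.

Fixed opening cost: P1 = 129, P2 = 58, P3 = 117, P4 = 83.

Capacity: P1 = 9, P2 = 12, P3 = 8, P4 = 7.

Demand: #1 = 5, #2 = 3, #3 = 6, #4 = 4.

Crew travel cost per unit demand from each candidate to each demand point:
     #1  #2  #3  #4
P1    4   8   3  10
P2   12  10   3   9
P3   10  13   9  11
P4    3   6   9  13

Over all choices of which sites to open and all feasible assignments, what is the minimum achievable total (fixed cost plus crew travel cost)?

Open {P1, P2}; cheapest assignment that respects the capacities:
  P1 (cap 9, load 8): #1, #2 — cost 5×4 + 3×8 = 44
  P2 (cap 12, load 10): #3, #4 — cost 6×3 + 4×9 = 54
  Shipping 98, fixed 187 → total 285.
  Any other capacity-feasible assignment to {P1, P2} ships for at least 98.
Compare {P2, P4}: its best feasible assignment gives total 289.
Compare {P2, P3}: its best feasible assignment gives total 318.
Every other set of open sites that can feasibly serve all demand totals ≥ 289 even under its best assignment. Minimum: 285.

285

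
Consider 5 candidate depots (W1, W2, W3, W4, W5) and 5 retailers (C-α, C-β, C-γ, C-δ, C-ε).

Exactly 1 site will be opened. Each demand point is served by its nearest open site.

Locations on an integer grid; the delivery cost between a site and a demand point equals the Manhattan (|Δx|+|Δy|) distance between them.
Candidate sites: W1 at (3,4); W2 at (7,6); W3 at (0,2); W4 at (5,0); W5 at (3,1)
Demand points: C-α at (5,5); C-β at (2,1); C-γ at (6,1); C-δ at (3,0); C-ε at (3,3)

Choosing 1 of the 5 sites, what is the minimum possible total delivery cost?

Open {W5}.
  C-α→W5 6, C-β→W5 1, C-γ→W5 3, C-δ→W5 1, C-ε→W5 2  ⇒ total 13.
Compare {W1}: total 18.
Compare {W4}: total 18.
No size-1 selection does better; minimum is 13.

13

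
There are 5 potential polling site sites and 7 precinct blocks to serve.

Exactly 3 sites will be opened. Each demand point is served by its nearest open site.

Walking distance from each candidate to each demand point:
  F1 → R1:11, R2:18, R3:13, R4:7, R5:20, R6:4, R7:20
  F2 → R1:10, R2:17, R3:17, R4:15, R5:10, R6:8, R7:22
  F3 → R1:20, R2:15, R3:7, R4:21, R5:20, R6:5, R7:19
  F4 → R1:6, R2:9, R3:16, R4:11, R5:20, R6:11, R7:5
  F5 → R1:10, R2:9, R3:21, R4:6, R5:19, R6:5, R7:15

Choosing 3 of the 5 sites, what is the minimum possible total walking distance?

Open {F2, F3, F4}.
  R1→F4 6, R2→F4 9, R3→F3 7, R4→F4 11, R5→F2 10, R6→F3 5, R7→F4 5  ⇒ total 53.
Compare {F1, F2, F4}: total 54.
Compare {F2, F4, F5}: total 57.
No size-3 selection does better; minimum is 53.

53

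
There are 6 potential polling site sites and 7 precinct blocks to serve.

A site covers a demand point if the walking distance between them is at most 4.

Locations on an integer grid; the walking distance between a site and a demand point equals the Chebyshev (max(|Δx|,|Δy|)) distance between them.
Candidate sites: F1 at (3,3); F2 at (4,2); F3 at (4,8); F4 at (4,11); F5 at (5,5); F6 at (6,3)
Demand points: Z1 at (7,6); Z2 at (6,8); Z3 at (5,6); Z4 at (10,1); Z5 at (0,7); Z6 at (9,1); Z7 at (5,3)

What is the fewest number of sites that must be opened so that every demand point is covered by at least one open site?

2

Coverage sets (demand points within 4 of each site):
  F1: {Z1, Z3, Z5, Z7}
  F2: {Z1, Z3, Z7}
  F3: {Z1, Z2, Z3, Z5}
  F4: {Z2, Z5}
  F5: {Z1, Z2, Z3, Z6, Z7}
  F6: {Z1, Z3, Z4, Z6, Z7}
No single site covers all 7 demand points.
But {F3, F6} covers everything, so the minimum is 2.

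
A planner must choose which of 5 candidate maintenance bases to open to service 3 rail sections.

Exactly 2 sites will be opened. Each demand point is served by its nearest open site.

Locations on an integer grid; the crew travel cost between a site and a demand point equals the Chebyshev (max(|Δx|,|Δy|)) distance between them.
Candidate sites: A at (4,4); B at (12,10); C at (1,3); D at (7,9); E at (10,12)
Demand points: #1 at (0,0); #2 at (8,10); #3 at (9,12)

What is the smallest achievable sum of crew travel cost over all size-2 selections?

Open {C, E}.
  #1→C 3, #2→E 2, #3→E 1  ⇒ total 6.
Compare {A, E}: total 7.
Compare {C, D}: total 7.
No size-2 selection does better; minimum is 6.

6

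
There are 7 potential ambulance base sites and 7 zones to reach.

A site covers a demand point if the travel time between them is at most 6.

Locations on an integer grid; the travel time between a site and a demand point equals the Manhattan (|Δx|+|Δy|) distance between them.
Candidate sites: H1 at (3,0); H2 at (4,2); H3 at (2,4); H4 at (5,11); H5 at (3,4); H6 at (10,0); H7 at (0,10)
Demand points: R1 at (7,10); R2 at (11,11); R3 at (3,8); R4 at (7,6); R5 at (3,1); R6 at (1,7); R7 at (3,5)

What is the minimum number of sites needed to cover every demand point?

Coverage sets (demand points within 6 of each site):
  H1: {R5, R7}
  H2: {R5, R7}
  H3: {R3, R5, R6, R7}
  H4: {R1, R2, R3}
  H5: {R3, R4, R5, R6, R7}
  H6: {}
  H7: {R3, R6}
No single site covers all 7 demand points.
But {H4, H5} covers everything, so the minimum is 2.

2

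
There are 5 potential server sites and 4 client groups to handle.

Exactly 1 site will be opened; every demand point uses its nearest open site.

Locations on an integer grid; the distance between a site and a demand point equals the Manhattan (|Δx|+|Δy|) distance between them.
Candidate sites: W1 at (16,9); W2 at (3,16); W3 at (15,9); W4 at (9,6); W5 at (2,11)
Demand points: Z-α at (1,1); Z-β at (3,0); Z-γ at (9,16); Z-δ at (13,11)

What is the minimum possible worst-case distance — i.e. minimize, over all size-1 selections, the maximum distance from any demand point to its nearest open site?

Open {W5}.
  Farthest demand point is Z-β at distance 12 (to W5); all others are ≤ 12.
With {W4} the worst case is 13.
With {W2} the worst case is 17.
No size-1 selection achieves below 12.

12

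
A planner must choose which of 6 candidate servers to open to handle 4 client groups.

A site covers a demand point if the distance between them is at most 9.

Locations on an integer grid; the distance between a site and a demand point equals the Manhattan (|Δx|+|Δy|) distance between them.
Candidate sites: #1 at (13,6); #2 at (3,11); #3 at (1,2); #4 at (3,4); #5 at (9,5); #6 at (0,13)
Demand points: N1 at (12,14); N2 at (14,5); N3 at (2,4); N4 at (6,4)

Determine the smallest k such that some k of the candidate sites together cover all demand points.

Coverage sets (demand points within 9 of each site):
  #1: {N1, N2, N4}
  #2: {N3}
  #3: {N3, N4}
  #4: {N3, N4}
  #5: {N2, N3, N4}
  #6: {}
No single site covers all 4 demand points.
But {#1, #2} covers everything, so the minimum is 2.

2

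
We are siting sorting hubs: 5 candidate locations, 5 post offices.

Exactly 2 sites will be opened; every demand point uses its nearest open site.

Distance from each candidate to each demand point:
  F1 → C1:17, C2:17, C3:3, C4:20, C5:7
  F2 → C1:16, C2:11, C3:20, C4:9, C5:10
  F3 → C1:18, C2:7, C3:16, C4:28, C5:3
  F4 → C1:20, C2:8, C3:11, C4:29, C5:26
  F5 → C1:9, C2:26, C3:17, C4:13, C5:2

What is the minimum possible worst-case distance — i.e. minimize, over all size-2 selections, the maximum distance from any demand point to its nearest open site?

Open {F4, F5}.
  Farthest demand point is C4 at distance 13 (to F5); all others are ≤ 13.
With {F1, F2} the worst case is 16.
With {F2, F3} the worst case is 16.
No size-2 selection achieves below 13.

13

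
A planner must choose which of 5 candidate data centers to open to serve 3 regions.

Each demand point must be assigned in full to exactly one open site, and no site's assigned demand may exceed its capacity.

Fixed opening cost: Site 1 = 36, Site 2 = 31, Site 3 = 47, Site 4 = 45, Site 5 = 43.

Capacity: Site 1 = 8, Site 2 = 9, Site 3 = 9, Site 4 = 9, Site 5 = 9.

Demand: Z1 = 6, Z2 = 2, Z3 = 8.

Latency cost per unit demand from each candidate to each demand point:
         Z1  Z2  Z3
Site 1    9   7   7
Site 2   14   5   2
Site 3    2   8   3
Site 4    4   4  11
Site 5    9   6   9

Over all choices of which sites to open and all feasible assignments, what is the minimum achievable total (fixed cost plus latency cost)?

Open {Site 2, Site 3}; cheapest assignment that respects the capacities:
  Site 2 (cap 9, load 8): Z3 — cost 8×2 = 16
  Site 3 (cap 9, load 8): Z1, Z2 — cost 6×2 + 2×8 = 28
  Shipping 44, fixed 78 → total 122.
  Any other capacity-feasible assignment to {Site 2, Site 3} ships for at least 44.
Compare {Site 2, Site 4}: its best feasible assignment gives total 124.
Compare {Site 3, Site 4}: its best feasible assignment gives total 148.
Every other set of open sites that can feasibly serve all demand totals ≥ 124 even under its best assignment. Minimum: 122.

122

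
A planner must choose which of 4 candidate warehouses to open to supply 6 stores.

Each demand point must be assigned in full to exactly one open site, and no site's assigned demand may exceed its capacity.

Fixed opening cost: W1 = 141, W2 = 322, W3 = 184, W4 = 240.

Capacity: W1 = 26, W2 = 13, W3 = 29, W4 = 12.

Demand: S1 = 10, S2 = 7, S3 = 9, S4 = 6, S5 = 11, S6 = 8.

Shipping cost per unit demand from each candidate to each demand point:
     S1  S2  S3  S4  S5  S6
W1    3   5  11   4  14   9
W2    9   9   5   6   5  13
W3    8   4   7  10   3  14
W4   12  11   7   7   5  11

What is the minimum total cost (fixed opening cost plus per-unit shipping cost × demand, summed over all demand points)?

Open {W1, W3}; cheapest assignment that respects the capacities:
  W1 (cap 26, load 24): S1, S4, S6 — cost 10×3 + 6×4 + 8×9 = 126
  W3 (cap 29, load 27): S2, S3, S5 — cost 7×4 + 9×7 + 11×3 = 124
  Shipping 250, fixed 325 → total 575.
  Any other capacity-feasible assignment to {W1, W3} ships for at least 250.
Compare {W1, W3, W4}: its best feasible assignment gives total 815.
Compare {W1, W2, W3}: its best feasible assignment gives total 879.
Every other set of open sites that can feasibly serve all demand totals ≥ 815 even under its best assignment. Minimum: 575.

575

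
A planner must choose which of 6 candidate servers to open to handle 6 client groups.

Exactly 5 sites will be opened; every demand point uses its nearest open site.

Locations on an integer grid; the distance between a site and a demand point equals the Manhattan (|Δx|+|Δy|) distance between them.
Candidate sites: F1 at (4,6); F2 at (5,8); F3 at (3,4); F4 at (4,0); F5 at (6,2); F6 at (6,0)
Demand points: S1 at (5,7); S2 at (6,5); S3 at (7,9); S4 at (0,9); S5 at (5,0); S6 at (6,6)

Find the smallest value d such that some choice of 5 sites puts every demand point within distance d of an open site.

6

Open {F1, F2, F3, F4, F5}.
  Farthest demand point is S4 at distance 6 (to F2); all others are ≤ 6.
With {F1, F2, F3, F4, F6} the worst case is 6.
With {F1, F2, F3, F5, F6} the worst case is 6.
No size-5 selection achieves below 6.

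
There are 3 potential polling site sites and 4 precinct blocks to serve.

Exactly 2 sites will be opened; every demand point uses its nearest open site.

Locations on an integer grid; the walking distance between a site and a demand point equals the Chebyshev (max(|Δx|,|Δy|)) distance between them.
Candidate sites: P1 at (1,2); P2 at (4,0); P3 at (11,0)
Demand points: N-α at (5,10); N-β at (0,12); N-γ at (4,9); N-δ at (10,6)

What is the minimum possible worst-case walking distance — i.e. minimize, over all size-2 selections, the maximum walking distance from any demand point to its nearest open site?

Open {P1, P2}.
  Farthest demand point is N-β at walking distance 10 (to P1); all others are ≤ 10.
With {P1, P3} the worst case is 10.
With {P2, P3} the worst case is 12.
No size-2 selection achieves below 10.

10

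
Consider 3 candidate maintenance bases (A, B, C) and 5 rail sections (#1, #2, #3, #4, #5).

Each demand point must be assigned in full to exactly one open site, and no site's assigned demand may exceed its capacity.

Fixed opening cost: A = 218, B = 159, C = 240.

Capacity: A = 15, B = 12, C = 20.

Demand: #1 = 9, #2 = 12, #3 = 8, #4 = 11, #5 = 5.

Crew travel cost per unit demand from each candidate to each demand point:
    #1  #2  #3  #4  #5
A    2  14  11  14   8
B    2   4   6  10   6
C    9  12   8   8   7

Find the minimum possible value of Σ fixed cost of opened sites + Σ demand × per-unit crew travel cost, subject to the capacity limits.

Open {A, B, C}; cheapest assignment that respects the capacities:
  A (cap 15, load 14): #1, #5 — cost 9×2 + 5×8 = 58
  B (cap 12, load 12): #2 — cost 12×4 = 48
  C (cap 20, load 19): #3, #4 — cost 8×8 + 11×8 = 152
  Shipping 258, fixed 617 → total 875.
  Any other capacity-feasible assignment to {A, B, C} ships for at least 258.
Total demand is 45 and no other set of sites has combined capacity ≥ 45, so {A, B, C} is the only feasible choice of open sites. Minimum: 875.

875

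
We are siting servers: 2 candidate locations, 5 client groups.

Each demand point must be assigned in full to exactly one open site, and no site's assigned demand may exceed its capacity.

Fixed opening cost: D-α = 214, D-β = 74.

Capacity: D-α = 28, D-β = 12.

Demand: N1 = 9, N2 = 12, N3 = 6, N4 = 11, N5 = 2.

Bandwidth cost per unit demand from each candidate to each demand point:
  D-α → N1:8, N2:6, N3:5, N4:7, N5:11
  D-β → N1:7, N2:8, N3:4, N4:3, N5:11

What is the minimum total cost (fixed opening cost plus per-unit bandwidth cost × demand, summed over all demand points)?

585

Open {D-α, D-β}; cheapest assignment that respects the capacities:
  D-α (cap 28, load 28): N1, N3, N4, N5 — cost 9×8 + 6×5 + 11×7 + 2×11 = 201
  D-β (cap 12, load 12): N2 — cost 12×8 = 96
  Shipping 297, fixed 288 → total 585.
  Any other capacity-feasible assignment to {D-α, D-β} ships for at least 297.
Total demand is 40 and no other set of sites has combined capacity ≥ 40, so {D-α, D-β} is the only feasible choice of open sites. Minimum: 585.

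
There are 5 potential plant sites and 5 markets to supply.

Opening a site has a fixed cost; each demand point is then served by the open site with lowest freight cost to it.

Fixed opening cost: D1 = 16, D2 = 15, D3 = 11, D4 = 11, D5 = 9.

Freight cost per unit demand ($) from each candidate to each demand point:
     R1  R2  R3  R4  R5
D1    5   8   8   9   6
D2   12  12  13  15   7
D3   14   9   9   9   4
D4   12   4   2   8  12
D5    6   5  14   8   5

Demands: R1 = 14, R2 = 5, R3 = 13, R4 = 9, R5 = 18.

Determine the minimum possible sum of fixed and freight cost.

298

Open {D1, D3, D4}: assign each demand point to its cheapest open site.
  R1→D1 14×5=70, R2→D4 5×4=20, R3→D4 13×2=26, R4→D4 9×8=72, R5→D3 18×4=72
  freight cost 260, fixed 38 → total 298.
Compare {D3, D4, D5}: freight cost 274 + fixed 31 = 305.
Compare {D1, D3, D4, D5}: freight cost 260 + fixed 47 = 307.
Compare {D4, D5}: freight cost 292 + fixed 20 = 312.
All other subsets cost ≥ 305. Minimum total cost: 298.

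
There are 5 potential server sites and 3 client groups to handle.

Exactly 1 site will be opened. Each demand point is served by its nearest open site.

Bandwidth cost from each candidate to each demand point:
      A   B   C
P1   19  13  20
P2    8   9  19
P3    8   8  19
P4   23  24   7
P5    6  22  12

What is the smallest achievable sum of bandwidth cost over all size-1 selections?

35

Open {P3}.
  A→P3 8, B→P3 8, C→P3 19  ⇒ total 35.
Compare {P2}: total 36.
Compare {P5}: total 40.
No size-1 selection does better; minimum is 35.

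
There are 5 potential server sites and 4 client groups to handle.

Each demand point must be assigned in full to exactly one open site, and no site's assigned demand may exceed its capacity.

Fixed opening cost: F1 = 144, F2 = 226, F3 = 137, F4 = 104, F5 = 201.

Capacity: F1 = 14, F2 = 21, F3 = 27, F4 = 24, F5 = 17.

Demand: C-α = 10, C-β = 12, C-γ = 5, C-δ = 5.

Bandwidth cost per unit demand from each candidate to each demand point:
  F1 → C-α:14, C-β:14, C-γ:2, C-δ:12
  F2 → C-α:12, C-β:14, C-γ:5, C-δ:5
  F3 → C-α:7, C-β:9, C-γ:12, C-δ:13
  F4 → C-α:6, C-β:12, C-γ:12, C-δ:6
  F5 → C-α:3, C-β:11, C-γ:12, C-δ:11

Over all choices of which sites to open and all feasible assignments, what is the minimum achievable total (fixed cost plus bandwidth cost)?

Open {F3, F4}; cheapest assignment that respects the capacities:
  F3 (cap 27, load 17): C-β, C-γ — cost 12×9 + 5×12 = 168
  F4 (cap 24, load 15): C-α, C-δ — cost 10×6 + 5×6 = 90
  Shipping 258, fixed 241 → total 499.
  Any other capacity-feasible assignment to {F3, F4} ships for at least 258.
Compare {F1, F4}: its best feasible assignment gives total 522.
Compare {F1, F3}: its best feasible assignment gives total 529.
Every other set of open sites that can feasibly serve all demand totals ≥ 522 even under its best assignment. Minimum: 499.

499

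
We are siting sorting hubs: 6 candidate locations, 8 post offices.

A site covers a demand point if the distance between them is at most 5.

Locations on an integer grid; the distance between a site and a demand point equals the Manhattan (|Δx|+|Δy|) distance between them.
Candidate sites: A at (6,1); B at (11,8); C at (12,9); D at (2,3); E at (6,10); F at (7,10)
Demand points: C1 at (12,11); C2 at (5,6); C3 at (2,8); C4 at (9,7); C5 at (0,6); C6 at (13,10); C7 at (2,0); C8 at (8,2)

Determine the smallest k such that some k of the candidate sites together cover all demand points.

4

Coverage sets (demand points within 5 of each site):
  A: {C7, C8}
  B: {C1, C4, C6}
  C: {C1, C4, C6}
  D: {C3, C5, C7}
  E: {C2}
  F: {C4}
No 3 sites suffice: every size-3 union leaves at least one demand point uncovered.
But {A, B, D, E} covers everything, so the minimum is 4.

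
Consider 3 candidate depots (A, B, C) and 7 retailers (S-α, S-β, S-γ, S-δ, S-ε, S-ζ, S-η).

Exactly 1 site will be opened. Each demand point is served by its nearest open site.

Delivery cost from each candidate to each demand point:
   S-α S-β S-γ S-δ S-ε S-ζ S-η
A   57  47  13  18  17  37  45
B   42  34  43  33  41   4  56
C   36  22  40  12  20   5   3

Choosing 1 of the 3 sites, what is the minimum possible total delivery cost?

Open {C}.
  S-α→C 36, S-β→C 22, S-γ→C 40, S-δ→C 12, S-ε→C 20, S-ζ→C 5, S-η→C 3  ⇒ total 138.
Compare {A}: total 234.
Compare {B}: total 253.

138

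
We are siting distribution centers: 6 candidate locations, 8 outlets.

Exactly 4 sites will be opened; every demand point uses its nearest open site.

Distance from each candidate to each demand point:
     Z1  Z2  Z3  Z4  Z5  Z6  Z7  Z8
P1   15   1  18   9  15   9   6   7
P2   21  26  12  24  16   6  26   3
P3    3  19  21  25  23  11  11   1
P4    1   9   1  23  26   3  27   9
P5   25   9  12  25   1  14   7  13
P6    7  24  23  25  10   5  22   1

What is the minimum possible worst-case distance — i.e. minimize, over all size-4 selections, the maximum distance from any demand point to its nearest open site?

Open {P1, P2, P4, P5}.
  Farthest demand point is Z4 at distance 9 (to P1); all others are ≤ 9.
With {P1, P3, P4, P5} the worst case is 9.
With {P1, P4, P5, P6} the worst case is 9.
No size-4 selection achieves below 9.

9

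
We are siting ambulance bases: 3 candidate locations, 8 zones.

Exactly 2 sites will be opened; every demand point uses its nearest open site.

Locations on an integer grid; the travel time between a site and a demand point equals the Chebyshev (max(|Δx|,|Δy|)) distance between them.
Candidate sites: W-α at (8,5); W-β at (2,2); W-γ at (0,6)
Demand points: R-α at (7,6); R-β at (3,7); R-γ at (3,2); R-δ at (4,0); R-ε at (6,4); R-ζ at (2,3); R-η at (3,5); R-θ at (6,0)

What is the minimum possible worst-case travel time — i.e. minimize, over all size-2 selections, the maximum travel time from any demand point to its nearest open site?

Open {W-α, W-β}.
  Farthest demand point is R-β at travel time 5 (to W-α); all others are ≤ 5.
With {W-α, W-γ} the worst case is 5.
With {W-β, W-γ} the worst case is 5.
No size-2 selection achieves below 5.

5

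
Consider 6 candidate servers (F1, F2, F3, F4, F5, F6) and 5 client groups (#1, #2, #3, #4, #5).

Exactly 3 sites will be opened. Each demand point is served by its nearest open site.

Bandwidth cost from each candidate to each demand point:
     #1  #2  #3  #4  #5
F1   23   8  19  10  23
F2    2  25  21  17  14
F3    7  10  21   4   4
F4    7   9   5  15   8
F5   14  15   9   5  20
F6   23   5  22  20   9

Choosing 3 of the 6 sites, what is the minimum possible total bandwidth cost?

Open {F2, F3, F4}.
  #1→F2 2, #2→F4 9, #3→F4 5, #4→F3 4, #5→F3 4  ⇒ total 24.
Compare {F3, F4, F6}: total 25.
Compare {F1, F3, F4}: total 28.
No size-3 selection does better; minimum is 24.

24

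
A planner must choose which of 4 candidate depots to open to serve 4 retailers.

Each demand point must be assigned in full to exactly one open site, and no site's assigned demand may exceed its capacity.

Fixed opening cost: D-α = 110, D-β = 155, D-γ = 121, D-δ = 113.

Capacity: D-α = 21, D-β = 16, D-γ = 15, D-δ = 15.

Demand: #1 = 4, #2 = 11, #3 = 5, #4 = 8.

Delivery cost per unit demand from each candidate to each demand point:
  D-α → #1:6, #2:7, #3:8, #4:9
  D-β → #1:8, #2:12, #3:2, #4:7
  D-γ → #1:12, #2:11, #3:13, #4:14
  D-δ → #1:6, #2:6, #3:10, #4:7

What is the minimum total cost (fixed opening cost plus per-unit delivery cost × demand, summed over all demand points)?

420

Open {D-α, D-δ}; cheapest assignment that respects the capacities:
  D-α (cap 21, load 20): #1, #2, #3 — cost 4×6 + 11×7 + 5×8 = 141
  D-δ (cap 15, load 8): #4 — cost 8×7 = 56
  Shipping 197, fixed 223 → total 420.
  Any other capacity-feasible assignment to {D-α, D-δ} ships for at least 197.
Compare {D-β, D-δ}: its best feasible assignment gives total 424.
Compare {D-α, D-β}: its best feasible assignment gives total 432.
Every other set of open sites that can feasibly serve all demand totals ≥ 424 even under its best assignment. Minimum: 420.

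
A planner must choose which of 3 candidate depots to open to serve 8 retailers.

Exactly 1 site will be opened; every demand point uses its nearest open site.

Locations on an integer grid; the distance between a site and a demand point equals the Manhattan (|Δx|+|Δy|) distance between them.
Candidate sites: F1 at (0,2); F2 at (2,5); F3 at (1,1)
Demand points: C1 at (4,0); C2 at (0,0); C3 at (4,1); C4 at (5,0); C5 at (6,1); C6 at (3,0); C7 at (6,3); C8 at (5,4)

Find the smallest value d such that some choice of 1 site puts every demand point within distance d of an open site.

Open {F1}.
  Farthest demand point is C4 at distance 7 (to F1); all others are ≤ 7.
With {F3} the worst case is 7.
With {F2} the worst case is 8.
No size-1 selection achieves below 7.

7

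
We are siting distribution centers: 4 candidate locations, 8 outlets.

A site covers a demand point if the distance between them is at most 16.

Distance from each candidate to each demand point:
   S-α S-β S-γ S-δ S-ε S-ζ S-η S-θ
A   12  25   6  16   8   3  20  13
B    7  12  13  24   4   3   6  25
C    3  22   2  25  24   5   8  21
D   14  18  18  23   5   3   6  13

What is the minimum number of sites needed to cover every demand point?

2

Coverage sets (demand points within 16 of each site):
  A: {S-α, S-γ, S-δ, S-ε, S-ζ, S-θ}
  B: {S-α, S-β, S-γ, S-ε, S-ζ, S-η}
  C: {S-α, S-γ, S-ζ, S-η}
  D: {S-α, S-ε, S-ζ, S-η, S-θ}
No single site covers all 8 demand points.
But {A, B} covers everything, so the minimum is 2.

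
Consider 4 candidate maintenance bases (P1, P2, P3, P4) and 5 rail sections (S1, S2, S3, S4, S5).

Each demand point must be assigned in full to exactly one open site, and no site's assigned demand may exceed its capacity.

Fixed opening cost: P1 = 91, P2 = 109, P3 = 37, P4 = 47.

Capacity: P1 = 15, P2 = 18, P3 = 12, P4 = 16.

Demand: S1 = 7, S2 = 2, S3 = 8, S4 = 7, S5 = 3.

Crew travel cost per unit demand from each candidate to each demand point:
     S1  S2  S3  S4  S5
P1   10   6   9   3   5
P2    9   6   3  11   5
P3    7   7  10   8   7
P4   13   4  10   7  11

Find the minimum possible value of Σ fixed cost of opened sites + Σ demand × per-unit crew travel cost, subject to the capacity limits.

297

Open {P3, P4}; cheapest assignment that respects the capacities:
  P3 (cap 12, load 12): S1, S2, S5 — cost 7×7 + 2×7 + 3×7 = 84
  P4 (cap 16, load 15): S3, S4 — cost 8×10 + 7×7 = 129
  Shipping 213, fixed 84 → total 297.
  Any other capacity-feasible assignment to {P3, P4} ships for at least 213.
Compare {P1, P3}: its best feasible assignment gives total 305.
Compare {P2, P4}: its best feasible assignment gives total 315.
Every other set of open sites that can feasibly serve all demand totals ≥ 305 even under its best assignment. Minimum: 297.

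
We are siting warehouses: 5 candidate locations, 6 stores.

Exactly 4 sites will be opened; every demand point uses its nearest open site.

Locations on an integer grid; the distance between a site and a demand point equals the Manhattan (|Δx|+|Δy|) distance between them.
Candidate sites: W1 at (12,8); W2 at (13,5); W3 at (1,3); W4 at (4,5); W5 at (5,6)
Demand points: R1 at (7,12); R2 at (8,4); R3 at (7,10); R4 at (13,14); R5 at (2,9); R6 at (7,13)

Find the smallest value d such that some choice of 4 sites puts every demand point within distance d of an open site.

9

Open {W1, W2, W3, W5}.
  Farthest demand point is R6 at distance 9 (to W5); all others are ≤ 9.
With {W1, W2, W4, W5} the worst case is 9.
With {W1, W3, W4, W5} the worst case is 9.
No size-4 selection achieves below 9.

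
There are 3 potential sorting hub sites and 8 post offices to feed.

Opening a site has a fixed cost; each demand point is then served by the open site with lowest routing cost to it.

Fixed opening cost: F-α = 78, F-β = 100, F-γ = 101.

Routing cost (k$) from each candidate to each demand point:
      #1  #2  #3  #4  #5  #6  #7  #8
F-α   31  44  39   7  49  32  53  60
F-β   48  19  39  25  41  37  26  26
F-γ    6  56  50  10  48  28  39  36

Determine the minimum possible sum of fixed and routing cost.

Open {F-β}: assign each demand point to its cheapest open site.
  #1→F-β 48, #2→F-β 19, #3→F-β 39, #4→F-β 25, #5→F-β 41, #6→F-β 37, #7→F-β 26, #8→F-β 26
  routing cost 261, fixed 100 → total 361.
Compare {F-γ}: routing cost 273 + fixed 101 = 374.
Compare {F-α}: routing cost 315 + fixed 78 = 393.
Compare {F-β, F-γ}: routing cost 195 + fixed 201 = 396.
All other subsets cost ≥ 374. Minimum total cost: 361.

361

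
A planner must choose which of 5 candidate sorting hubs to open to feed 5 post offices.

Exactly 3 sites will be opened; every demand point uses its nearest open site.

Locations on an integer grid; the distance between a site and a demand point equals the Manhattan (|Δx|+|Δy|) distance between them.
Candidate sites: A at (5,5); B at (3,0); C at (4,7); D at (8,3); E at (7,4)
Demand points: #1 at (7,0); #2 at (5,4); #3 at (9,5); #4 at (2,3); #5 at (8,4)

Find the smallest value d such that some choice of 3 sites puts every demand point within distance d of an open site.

4

Open {A, B, C}.
  Farthest demand point is #1 at distance 4 (to B); all others are ≤ 4.
With {A, B, D} the worst case is 4.
With {A, B, E} the worst case is 4.
No size-3 selection achieves below 4.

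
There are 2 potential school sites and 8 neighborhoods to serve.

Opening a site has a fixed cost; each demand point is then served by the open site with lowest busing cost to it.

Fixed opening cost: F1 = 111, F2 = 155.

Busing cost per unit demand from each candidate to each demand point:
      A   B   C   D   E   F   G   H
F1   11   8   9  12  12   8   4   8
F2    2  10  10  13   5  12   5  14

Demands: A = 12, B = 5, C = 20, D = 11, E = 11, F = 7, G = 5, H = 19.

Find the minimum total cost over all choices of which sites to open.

Open {F1, F2}: assign each demand point to its cheapest open site.
  A→F2 12×2=24, B→F1 5×8=40, C→F1 20×9=180, D→F1 11×12=132, E→F2 11×5=55, F→F1 7×8=56, G→F1 5×4=20, H→F1 19×8=152
  busing cost 659, fixed 266 → total 925.
Compare {F1}: busing cost 844 + fixed 111 = 955.
Compare {F2}: busing cost 847 + fixed 155 = 1002.

925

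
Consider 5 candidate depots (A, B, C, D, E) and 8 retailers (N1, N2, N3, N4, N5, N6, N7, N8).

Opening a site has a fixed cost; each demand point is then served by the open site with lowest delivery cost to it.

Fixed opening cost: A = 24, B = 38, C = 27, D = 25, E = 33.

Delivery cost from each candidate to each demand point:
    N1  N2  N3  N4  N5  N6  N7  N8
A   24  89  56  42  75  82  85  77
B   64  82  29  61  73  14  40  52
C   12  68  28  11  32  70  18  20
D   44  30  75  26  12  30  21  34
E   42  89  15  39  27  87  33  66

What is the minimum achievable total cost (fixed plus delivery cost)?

Open {C, D}: assign each demand point to its cheapest open site.
  N1→C 12, N2→D 30, N3→C 28, N4→C 11, N5→D 12, N6→D 30, N7→C 18, N8→C 20
  delivery cost 161, fixed 52 → total 213.
Compare {C, D, E}: delivery cost 148 + fixed 85 = 233.
Compare {B, C, D}: delivery cost 145 + fixed 90 = 235.
Compare {A, C, D}: delivery cost 161 + fixed 76 = 237.
All other subsets cost ≥ 233. Minimum total cost: 213.

213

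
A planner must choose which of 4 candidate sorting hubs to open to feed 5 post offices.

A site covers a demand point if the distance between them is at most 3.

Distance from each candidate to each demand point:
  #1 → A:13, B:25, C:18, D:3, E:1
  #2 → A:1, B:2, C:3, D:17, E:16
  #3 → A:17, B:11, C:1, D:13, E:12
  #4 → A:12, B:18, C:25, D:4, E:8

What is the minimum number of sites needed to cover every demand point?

Coverage sets (demand points within 3 of each site):
  #1: {D, E}
  #2: {A, B, C}
  #3: {C}
  #4: {}
No single site covers all 5 demand points.
But {#1, #2} covers everything, so the minimum is 2.

2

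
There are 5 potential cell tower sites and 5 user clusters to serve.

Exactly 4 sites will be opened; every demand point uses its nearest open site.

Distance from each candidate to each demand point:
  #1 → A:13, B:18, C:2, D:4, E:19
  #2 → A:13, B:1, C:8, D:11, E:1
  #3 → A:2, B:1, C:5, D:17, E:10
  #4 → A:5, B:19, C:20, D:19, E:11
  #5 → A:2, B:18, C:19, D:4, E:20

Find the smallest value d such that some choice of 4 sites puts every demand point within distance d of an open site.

4

Open {#1, #2, #3, #4}.
  Farthest demand point is D at distance 4 (to #1); all others are ≤ 4.
With {#1, #2, #3, #5} the worst case is 4.
With {#1, #2, #4, #5} the worst case is 4.
No size-4 selection achieves below 4.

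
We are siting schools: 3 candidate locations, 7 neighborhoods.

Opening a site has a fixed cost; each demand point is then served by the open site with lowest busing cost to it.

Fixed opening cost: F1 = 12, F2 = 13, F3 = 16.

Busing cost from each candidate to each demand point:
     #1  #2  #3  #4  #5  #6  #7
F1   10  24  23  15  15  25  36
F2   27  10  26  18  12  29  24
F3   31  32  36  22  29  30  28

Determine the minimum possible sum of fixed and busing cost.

Open {F1, F2}: assign each demand point to its cheapest open site.
  #1→F1 10, #2→F2 10, #3→F1 23, #4→F1 15, #5→F2 12, #6→F1 25, #7→F2 24
  busing cost 119, fixed 25 → total 144.
Compare {F2}: busing cost 146 + fixed 13 = 159.
Compare {F1}: busing cost 148 + fixed 12 = 160.
Compare {F1, F2, F3}: busing cost 119 + fixed 41 = 160.
All other subsets cost ≥ 159. Minimum total cost: 144.

144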